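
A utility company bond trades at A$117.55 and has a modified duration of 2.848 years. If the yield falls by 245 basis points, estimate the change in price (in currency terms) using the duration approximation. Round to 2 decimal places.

+A$8.20

Duration approximation: ΔP/P ≈ -D_mod · Δy = -2.848 × (-0.0245) = +0.069776.
ΔP ≈ 117.55 × (+0.069776) = +8.2021688.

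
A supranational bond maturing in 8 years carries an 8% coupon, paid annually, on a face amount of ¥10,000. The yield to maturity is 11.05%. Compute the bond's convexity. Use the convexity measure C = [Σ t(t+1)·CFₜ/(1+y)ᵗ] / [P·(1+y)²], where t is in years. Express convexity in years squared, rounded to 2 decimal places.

39.68

With y = 0.1105:
  t   CF        PV=CF/(1+0.1105)^t    t·PV        t(t+1)·PV
  1       800.00       720.3962       720.3962       1,440.7924
  2       800.00       648.7134     1,297.4268       3,892.2803
  3       800.00       584.1633     1,752.4900       7,009.9601
  4       800.00       526.0363     2,104.1453      10,520.7265
  5       800.00       473.6932     2,368.4661      14,210.7967
  6       800.00       426.5585     2,559.3511      17,915.4574
  7       800.00       384.1139     2,688.7974      21,510.3796
  8    10,800.00     4,669.5524    37,356.4191     336,207.7721
  Σ                  8,433.2273    50,847.4921     412,708.1652
P = 8,433.2273.
Convexity = Σ t(t+1)·PV / [P·(1+y)²] = 412,708.1652 / (8,433.2273 × 1.233210) = 39.68370.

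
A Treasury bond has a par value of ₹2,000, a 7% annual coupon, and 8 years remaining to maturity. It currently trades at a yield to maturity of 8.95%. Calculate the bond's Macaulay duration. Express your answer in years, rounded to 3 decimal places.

6.282 years

Periodic yield y = 0.0895. Discount each cash flow and weight by its year:
  t   CF        PV=CF/(1+0.0895)^t    t·PV
  1       140.00       128.4993       128.4993
  2       140.00       117.9434       235.8868
  3       140.00       108.2546       324.7638
  4       140.00        99.3617       397.4469
  5       140.00        91.1994       455.9969
  6       140.00        83.7075       502.2453
  7       140.00        76.8312       537.8181
  8     2,140.00     1,077.9432     8,623.5460
  Σ                  1,783.7403    11,206.2030
Price P = Σ PV = 1,783.7403.
Macaulay duration = Σ(t·PV) / P = 11,206.2030 / 1,783.7403 = 6.28242 years.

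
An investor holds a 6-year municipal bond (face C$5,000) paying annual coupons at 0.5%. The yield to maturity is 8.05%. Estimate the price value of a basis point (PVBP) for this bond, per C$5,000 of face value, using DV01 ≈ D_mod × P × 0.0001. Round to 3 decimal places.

Periodic yield y = 0.0805.
  t   CF        PV=CF/(1+0.0805)^t    t·PV
  1        25.00        23.1374        23.1374
  2        25.00        21.4136        42.8273
  3        25.00        19.8183        59.4548
  4        25.00        18.3418        73.3670
  5        25.00        16.9752        84.8762
  6     5,025.00     3,157.8205    18,946.9230
  Σ                  3,257.5068    19,230.5857
P = 3,257.5068; D_Mac = 5.90347 yrs; D_mod = 5.46364 yrs.
DV01 ≈ 5.46364 × 3,257.5068 × 0.0001 = 1.779786.

C$1.780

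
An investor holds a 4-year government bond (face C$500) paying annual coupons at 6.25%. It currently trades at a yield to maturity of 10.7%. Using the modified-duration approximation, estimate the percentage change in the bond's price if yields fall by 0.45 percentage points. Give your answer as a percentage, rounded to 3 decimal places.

+1.476%

Periodic yield y = 0.107. Modified duration first:
  t   CF        PV=CF/(1+0.107)^t    t·PV
  1        31.25        28.2294        28.2294
  2        31.25        25.5009        51.0017
  3        31.25        23.0360        69.1080
  4       531.25       353.7598     1,415.0391
  Σ                    430.5261     1,563.3783
P = 430.5261; D_Mac = 3.63132 yrs; D_mod = 3.63132/(1+0.107) = 3.28033 yrs.
ΔP/P ≈ -D_mod · Δy = -3.28033 × (-0.0045) = +0.014761 = +1.4761%.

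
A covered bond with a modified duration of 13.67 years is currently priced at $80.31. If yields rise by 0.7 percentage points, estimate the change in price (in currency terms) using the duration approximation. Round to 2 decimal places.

-$7.68

Duration approximation: ΔP/P ≈ -D_mod · Δy = -13.67 × (+0.007) = -0.095690.
ΔP ≈ 80.31 × (-0.095690) = -7.6848639.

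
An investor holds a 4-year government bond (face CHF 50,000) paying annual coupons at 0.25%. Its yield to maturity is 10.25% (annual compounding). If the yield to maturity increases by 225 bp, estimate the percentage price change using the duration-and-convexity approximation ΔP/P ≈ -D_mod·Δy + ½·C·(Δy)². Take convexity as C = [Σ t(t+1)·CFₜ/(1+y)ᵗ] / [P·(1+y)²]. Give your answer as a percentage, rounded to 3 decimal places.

-7.711%

With y = 0.1025:
  t   CF        PV=CF/(1+0.1025)^t    t·PV        t(t+1)·PV
  1       125.00       113.3787       113.3787         226.7574
  2       125.00       102.8378       205.6756         617.0269
  3       125.00        93.2769       279.8308       1,119.3231
  4    50,125.00    33,926.5730   135,706.2921     678,531.4604
  Σ                 34,236.0664   136,305.1772     680,494.5678
P = 34,236.0664; D_Mac = 3.98133 yrs; D_mod = 3.61119 yrs; C = 16.35248.
Duration effect: -3.61119 × (+0.0225) = -0.081252
Convexity effect: 0.5 × 16.35248 × (0.0225)² = +0.0041392
ΔP/P ≈ -0.081252 + 0.0041392 = -0.077112 = -7.7112%.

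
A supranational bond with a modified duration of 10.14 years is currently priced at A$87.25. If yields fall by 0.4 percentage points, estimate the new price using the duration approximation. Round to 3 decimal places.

A$90.789

Duration approximation: ΔP/P ≈ -D_mod · Δy = -10.14 × (-0.004) = +0.040560.
New price ≈ 87.25 × (1 + 0.040560) = 90.78886.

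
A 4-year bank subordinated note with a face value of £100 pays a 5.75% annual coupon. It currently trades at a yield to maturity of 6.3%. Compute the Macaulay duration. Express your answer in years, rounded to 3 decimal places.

Periodic yield y = 0.063. Discount each cash flow and weight by its year:
  t   CF        PV=CF/(1+0.063)^t    t·PV
  1         5.75         5.4092         5.4092
  2         5.75         5.0886        10.1773
  3         5.75         4.7871        14.3612
  4       105.75        82.8223       331.2892
  Σ                     98.1072       361.2369
Price P = Σ PV = 98.1072.
Macaulay duration = Σ(t·PV) / P = 361.2369 / 98.1072 = 3.68206 years.

3.682 years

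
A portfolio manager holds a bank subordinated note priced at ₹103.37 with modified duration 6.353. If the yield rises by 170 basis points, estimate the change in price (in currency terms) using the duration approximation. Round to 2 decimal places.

Duration approximation: ΔP/P ≈ -D_mod · Δy = -6.353 × (+0.017) = -0.108001.
ΔP ≈ 103.37 × (-0.108001) = -11.16406337.

-₹11.16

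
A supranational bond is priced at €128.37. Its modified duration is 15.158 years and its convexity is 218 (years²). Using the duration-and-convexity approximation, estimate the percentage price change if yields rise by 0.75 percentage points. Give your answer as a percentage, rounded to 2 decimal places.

Duration effect: -D_mod·Δy = -15.158 × (+0.0075) = -0.113685
Convexity effect: ½·C·(Δy)² = 0.5 × 218 × (0.0075)² = +0.00613125
ΔP/P ≈ -0.113685 + 0.00613125 = -0.10755375
= -10.755375%.

-10.76%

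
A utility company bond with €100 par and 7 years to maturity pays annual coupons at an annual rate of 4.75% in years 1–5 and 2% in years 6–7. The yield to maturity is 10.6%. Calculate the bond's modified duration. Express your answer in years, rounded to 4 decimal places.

5.3417 years

Periodic yield y = 0.106. First find Macaulay duration:
  t   CF        PV=CF/(1+0.106)^t    t·PV
  1         4.75         4.2948         4.2948
  2         4.75         3.8831         7.7663
  3         4.75         3.5110        10.5329
  4         4.75         3.1745        12.6979
  5         4.75         2.8702        14.3512
  6         2.00         1.0927         6.5562
  7       102.00        50.3865       352.7056
  Σ                     69.2128       408.9049
P = 69.2128; Macaulay duration = 408.9049 / 69.2128 = 5.90794 years.
Modified duration = D_Mac / (1 + y) = 5.90794 / 1.106 = 5.34171 years.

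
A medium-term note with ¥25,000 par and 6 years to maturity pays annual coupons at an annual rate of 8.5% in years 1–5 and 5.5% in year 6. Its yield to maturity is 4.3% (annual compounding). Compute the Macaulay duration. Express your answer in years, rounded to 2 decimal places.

5.03 years

Periodic yield y = 0.043. Discount each cash flow and weight by its year:
  t   CF        PV=CF/(1+0.043)^t    t·PV
  1     2,125.00     2,037.3921     2,037.3921
  2     2,125.00     1,953.3961     3,906.7922
  3     2,125.00     1,872.8630     5,618.5890
  4     2,125.00     1,795.6500     7,182.6002
  5     2,125.00     1,721.6204     8,608.1018
  6    26,375.00    20,487.3892   122,924.3352
  Σ                 29,868.3108   150,277.8105
Price P = Σ PV = 29,868.3108.
Macaulay duration = Σ(t·PV) / P = 150,277.8105 / 29,868.3108 = 5.03135 years.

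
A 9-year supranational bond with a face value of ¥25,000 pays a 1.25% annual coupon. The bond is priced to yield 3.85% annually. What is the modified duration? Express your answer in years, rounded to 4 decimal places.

Periodic yield y = 0.0385. First find Macaulay duration:
  t   CF        PV=CF/(1+0.0385)^t    t·PV
  1       312.50       300.9148       300.9148
  2       312.50       289.7591       579.5181
  3       312.50       279.0169       837.0507
  4       312.50       268.6730     1,074.6920
  5       312.50       258.7126     1,293.5628
  6       312.50       249.1214     1,494.7283
  7       312.50       239.8858     1,679.2005
  8       312.50       230.9926     1,847.9406
  9    25,312.50    18,016.7533   162,150.7800
  Σ                 20,133.8294   171,258.3878
P = 20,133.8294; Macaulay duration = 171,258.3878 / 20,133.8294 = 8.50600 years.
Modified duration = D_Mac / (1 + y) = 8.50600 / 1.0385 = 8.19066 years.

8.1907 years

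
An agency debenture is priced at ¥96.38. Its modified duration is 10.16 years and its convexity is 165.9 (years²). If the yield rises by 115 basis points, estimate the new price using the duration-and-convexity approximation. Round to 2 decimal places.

Duration effect: -D_mod·Δy = -10.16 × (+0.0115) = -0.116840
Convexity effect: ½·C·(Δy)² = 0.5 × 165.9 × (0.0115)² = +0.0109701375
ΔP/P ≈ -0.116840 + 0.0109701375 = -0.1058698625
New price ≈ 96.38 × (1 - 0.1058698625) = 86.17626265225.

¥86.18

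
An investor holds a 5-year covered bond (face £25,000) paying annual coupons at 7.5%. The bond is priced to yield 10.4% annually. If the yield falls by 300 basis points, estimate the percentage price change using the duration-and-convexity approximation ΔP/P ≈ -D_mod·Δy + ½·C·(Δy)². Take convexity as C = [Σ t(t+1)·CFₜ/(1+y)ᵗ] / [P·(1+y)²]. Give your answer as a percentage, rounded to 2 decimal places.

+12.61%

With y = 0.104:
  t   CF        PV=CF/(1+0.104)^t    t·PV        t(t+1)·PV
  1     1,875.00     1,698.3696     1,698.3696       3,396.7391
  2     1,875.00     1,538.3782     3,076.7565       9,230.2694
  3     1,875.00     1,393.4585     4,180.3756      16,721.5025
  4     1,875.00     1,262.1907     5,048.7628      25,243.8142
  5    26,875.00    16,387.1378    81,935.6890     491,614.1343
  Σ                 22,279.5349    95,939.9535     546,206.4594
P = 22,279.5349; D_Mac = 4.30619 yrs; D_mod = 3.90054 yrs; C = 20.11465.
Duration effect: -3.90054 × (-0.03) = +0.117016
Convexity effect: 0.5 × 20.11465 × (-0.03)² = +0.0090516
ΔP/P ≈ +0.117016 + 0.0090516 = +0.126068 = +12.6068%.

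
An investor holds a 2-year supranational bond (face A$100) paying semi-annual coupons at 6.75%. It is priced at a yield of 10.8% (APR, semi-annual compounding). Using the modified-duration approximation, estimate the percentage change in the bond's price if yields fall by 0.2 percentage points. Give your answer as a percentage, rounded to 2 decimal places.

Periodic yield y = 0.054. Modified duration first:
  t   CF        PV=CF/(1+0.054)^t    t·PV
  1        3.375         3.2021         3.2021
  2        3.375         3.0380         6.0761
  3        3.375         2.8824         8.6472
  4      103.375        83.7632       335.0527
  Σ                     92.8857       352.9780
P = 92.8857; D_Mac = 3.80013 half-year periods = 1.90007 yrs; D_mod = 1.90007/(1+0.054) = 1.80272 yrs.
ΔP/P ≈ -D_mod · Δy = -1.80272 × (-0.002) = +0.003605 = +0.3605%.

+0.36%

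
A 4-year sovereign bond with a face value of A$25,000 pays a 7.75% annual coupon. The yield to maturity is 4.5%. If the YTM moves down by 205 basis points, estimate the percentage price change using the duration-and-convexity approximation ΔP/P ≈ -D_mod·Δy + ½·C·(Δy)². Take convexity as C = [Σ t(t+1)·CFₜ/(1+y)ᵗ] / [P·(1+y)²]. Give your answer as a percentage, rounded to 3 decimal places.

With y = 0.045:
  t   CF        PV=CF/(1+0.045)^t    t·PV        t(t+1)·PV
  1     1,937.50     1,854.0670     1,854.0670       3,708.1340
  2     1,937.50     1,774.2268     3,548.4536      10,645.3607
  3     1,937.50     1,697.8247     5,093.4740      20,373.8960
  4    26,937.50    22,588.7462    90,354.9848     451,774.9239
  Σ                 27,914.8646   100,850.9793     486,502.3146
P = 27,914.8646; D_Mac = 3.61281 yrs; D_mod = 3.45723 yrs; C = 15.95941.
Duration effect: -3.45723 × (-0.0205) = +0.070873
Convexity effect: 0.5 × 15.95941 × (-0.0205)² = +0.0033535
ΔP/P ≈ +0.070873 + 0.0033535 = +0.074227 = +7.4227%.

+7.423%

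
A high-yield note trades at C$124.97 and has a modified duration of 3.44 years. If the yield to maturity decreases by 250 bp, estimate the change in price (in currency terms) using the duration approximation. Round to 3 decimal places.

+C$10.747

Duration approximation: ΔP/P ≈ -D_mod · Δy = -3.44 × (-0.025) = +0.086000.
ΔP ≈ 124.97 × (+0.086000) = +10.74742.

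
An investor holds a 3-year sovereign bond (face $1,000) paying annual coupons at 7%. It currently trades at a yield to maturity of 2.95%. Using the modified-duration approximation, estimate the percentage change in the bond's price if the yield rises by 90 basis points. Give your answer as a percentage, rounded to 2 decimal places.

Periodic yield y = 0.0295. Modified duration first:
  t   CF        PV=CF/(1+0.0295)^t    t·PV
  1        70.00        67.9942        67.9942
  2        70.00        66.0458       132.0916
  3     1,070.00       980.6290     2,941.8869
  Σ                  1,114.6690     3,141.9728
P = 1,114.6690; D_Mac = 2.81875 yrs; D_mod = 2.81875/(1+0.0295) = 2.73798 yrs.
ΔP/P ≈ -D_mod · Δy = -2.73798 × (+0.009) = -0.024642 = -2.4642%.

-2.46%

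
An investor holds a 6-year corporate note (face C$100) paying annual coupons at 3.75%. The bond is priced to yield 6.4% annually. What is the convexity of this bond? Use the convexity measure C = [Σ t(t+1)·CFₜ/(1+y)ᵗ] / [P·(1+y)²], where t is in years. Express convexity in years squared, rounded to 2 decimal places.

With y = 0.064:
  t   CF        PV=CF/(1+0.064)^t    t·PV        t(t+1)·PV
  1         3.75         3.5244         3.5244           7.0489
  2         3.75         3.3124         6.6249          19.8746
  3         3.75         3.1132         9.3396          37.3583
  4         3.75         2.9259        11.7037          58.5187
  5         3.75         2.7499        13.7497          82.4982
  6       103.75        71.5053       429.0319       3,003.2233
  Σ                     87.1313       473.9742       3,208.5221
P = 87.1313.
Convexity = Σ t(t+1)·PV / [P·(1+y)²] = 3,208.5221 / (87.1313 × 1.132096) = 32.52728.

32.53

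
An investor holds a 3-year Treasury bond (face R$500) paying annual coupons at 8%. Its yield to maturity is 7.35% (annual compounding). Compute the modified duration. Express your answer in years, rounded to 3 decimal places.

2.594 years

Periodic yield y = 0.0735. First find Macaulay duration:
  t   CF        PV=CF/(1+0.0735)^t    t·PV
  1        40.00        37.2613        37.2613
  2        40.00        34.7101        69.4202
  3       540.00       436.5034     1,309.5101
  Σ                    508.4748     1,416.1916
P = 508.4748; Macaulay duration = 1,416.1916 / 508.4748 = 2.78518 years.
Modified duration = D_Mac / (1 + y) = 2.78518 / 1.0735 = 2.59448 years.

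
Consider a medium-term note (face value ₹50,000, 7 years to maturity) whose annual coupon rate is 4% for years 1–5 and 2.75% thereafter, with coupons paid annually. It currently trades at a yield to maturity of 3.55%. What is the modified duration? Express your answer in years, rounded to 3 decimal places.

Periodic yield y = 0.0355. First find Macaulay duration:
  t   CF        PV=CF/(1+0.0355)^t    t·PV
  1     2,000.00     1,931.4341     1,931.4341
  2     2,000.00     1,865.2188     3,730.4376
  3     2,000.00     1,801.2736     5,403.8208
  4     2,000.00     1,739.5206     6,958.0825
  5     2,000.00     1,679.8847     8,399.4236
  6     1,375.00     1,115.3266     6,691.9599
  7    51,375.00    40,243.9974   281,707.9818
  Σ                 50,376.6559   314,823.1404
P = 50,376.6559; Macaulay duration = 314,823.1404 / 50,376.6559 = 6.24939 years.
Modified duration = D_Mac / (1 + y) = 6.24939 / 1.0355 = 6.03514 years.

6.035 years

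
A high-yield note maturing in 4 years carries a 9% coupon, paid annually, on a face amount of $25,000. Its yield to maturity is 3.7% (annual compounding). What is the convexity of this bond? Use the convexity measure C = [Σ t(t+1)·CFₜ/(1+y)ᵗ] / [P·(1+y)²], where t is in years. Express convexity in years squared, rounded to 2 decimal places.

With y = 0.037:
  t   CF        PV=CF/(1+0.037)^t    t·PV        t(t+1)·PV
  1     2,250.00     2,169.7203     2,169.7203       4,339.4407
  2     2,250.00     2,092.3051     4,184.6101      12,553.8304
  3     2,250.00     2,017.6519     6,052.9558      24,211.8233
  4    27,250.00    23,564.1339    94,256.5354     471,282.6771
  Σ                 29,843.8112   106,663.8217     512,387.7714
P = 29,843.8112.
Convexity = Σ t(t+1)·PV / [P·(1+y)²] = 512,387.7714 / (29,843.8112 × 1.075369) = 15.96566.

15.97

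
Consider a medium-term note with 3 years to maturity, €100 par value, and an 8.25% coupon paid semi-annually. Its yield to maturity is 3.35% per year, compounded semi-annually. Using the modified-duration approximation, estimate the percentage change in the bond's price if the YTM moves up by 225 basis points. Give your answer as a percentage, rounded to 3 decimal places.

Periodic yield y = 0.01675. Modified duration first:
  t   CF        PV=CF/(1+0.01675)^t    t·PV
  1        4.125         4.0570         4.0570
  2        4.125         3.9902         7.9804
  3        4.125         3.9245        11.7734
  4        4.125         3.8598        15.4393
  5        4.125         3.7962        18.9812
  6      104.125        94.2475       565.4851
  Σ                    113.8753       623.7165
P = 113.8753; D_Mac = 5.47719 half-year periods = 2.73859 yrs; D_mod = 2.73859/(1+0.01675) = 2.69348 yrs.
ΔP/P ≈ -D_mod · Δy = -2.69348 × (+0.0225) = -0.060603 = -6.0603%.

-6.060%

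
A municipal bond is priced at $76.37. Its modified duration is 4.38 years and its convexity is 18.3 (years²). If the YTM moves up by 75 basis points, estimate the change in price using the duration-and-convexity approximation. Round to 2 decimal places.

-$2.47

Duration effect: -D_mod·Δy = -4.38 × (+0.0075) = -0.032850
Convexity effect: ½·C·(Δy)² = 0.5 × 18.3 × (0.0075)² = +0.0005146875
ΔP/P ≈ -0.032850 + 0.0005146875 = -0.0323353125
ΔP ≈ 76.37 × (-0.0323353125) = -2.469447815625.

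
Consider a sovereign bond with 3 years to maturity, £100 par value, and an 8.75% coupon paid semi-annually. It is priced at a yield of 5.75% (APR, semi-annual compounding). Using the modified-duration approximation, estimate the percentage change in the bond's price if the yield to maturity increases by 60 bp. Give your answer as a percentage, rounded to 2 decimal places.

-1.58%

Periodic yield y = 0.02875. Modified duration first:
  t   CF        PV=CF/(1+0.02875)^t    t·PV
  1        4.375         4.2527         4.2527
  2        4.375         4.1339         8.2678
  3        4.375         4.0184        12.0551
  4        4.375         3.9061        15.6242
  5        4.375         3.7969        18.9845
  6      104.375        88.0516       528.3098
  Σ                    108.1596       587.4941
P = 108.1596; D_Mac = 5.43174 half-year periods = 2.71587 yrs; D_mod = 2.71587/(1+0.02875) = 2.63997 yrs.
ΔP/P ≈ -D_mod · Δy = -2.63997 × (+0.006) = -0.015840 = -1.5840%.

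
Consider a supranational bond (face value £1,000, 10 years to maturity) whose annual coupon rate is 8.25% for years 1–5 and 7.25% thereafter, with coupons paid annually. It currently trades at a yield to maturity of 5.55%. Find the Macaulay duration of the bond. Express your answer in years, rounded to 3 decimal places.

Periodic yield y = 0.0555. Discount each cash flow and weight by its year:
  t   CF        PV=CF/(1+0.0555)^t    t·PV
  1        82.50        78.1620        78.1620
  2        82.50        74.0521       148.1042
  3        82.50        70.1583       210.4750
  4        82.50        66.4693       265.8771
  5        82.50        62.9742       314.8711
  6        72.50        52.4311       314.5863
  7        72.50        49.6741       347.7190
  8        72.50        47.0622       376.4975
  9        72.50        44.5876       401.2882
  10    1,072.50       624.9063     6,249.0633
  Σ                  1,170.4772     8,706.6437
Price P = Σ PV = 1,170.4772.
Macaulay duration = Σ(t·PV) / P = 8,706.6437 / 1,170.4772 = 7.43854 years.

7.439 years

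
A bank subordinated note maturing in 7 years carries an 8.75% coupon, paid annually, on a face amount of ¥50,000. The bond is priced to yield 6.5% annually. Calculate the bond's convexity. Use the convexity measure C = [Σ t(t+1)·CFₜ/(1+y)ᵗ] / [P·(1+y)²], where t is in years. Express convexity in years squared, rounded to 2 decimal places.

36.48

With y = 0.065:
  t   CF        PV=CF/(1+0.065)^t    t·PV        t(t+1)·PV
  1     4,375.00     4,107.9812     4,107.9812       8,215.9624
  2     4,375.00     3,857.2594     7,714.5187      23,143.5562
  3     4,375.00     3,621.8398    10,865.5193      43,462.0773
  4     4,375.00     3,400.7885    13,603.1541      68,015.7705
  5     4,375.00     3,193.2287    15,966.1433      95,796.8598
  6     4,375.00     2,998.3368    17,990.0206     125,930.1443
  7    54,375.00    34,990.6504   244,934.5530   1,959,476.4242
  Σ                 56,170.0847   315,181.8903   2,324,040.7947
P = 56,170.0847.
Convexity = Σ t(t+1)·PV / [P·(1+y)²] = 2,324,040.7947 / (56,170.0847 × 1.134225) = 36.47871.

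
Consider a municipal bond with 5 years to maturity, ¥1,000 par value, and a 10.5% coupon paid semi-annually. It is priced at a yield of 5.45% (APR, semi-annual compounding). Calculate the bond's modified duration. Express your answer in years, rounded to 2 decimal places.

Periodic yield y = 0.02725. First find Macaulay duration:
  t   CF        PV=CF/(1+0.02725)^t    t·PV
  1        52.50        51.1073        51.1073
  2        52.50        49.7516        99.5032
  3        52.50        48.4318       145.2955
  4        52.50        47.1471       188.5883
  5        52.50        45.8964       229.4820
  6        52.50        44.6789       268.0734
  7        52.50        43.4937       304.4558
  8        52.50        42.3399       338.7194
  9        52.50        41.2168       370.9509
  10    1,052.50       804.3788     8,043.7878
  Σ                  1,218.4423    10,039.9636
P = 1,218.4423; Macaulay duration = 10,039.9636 / 1,218.4423 = 8.24000 half-year periods = 4.12000 years.
Modified duration = D_Mac / (1 + y) = 4.12000 / 1.02725 = 4.01071 years.

4.01 years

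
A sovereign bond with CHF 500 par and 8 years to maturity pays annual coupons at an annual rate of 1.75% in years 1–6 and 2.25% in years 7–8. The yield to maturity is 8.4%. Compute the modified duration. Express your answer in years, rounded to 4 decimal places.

Periodic yield y = 0.084. First find Macaulay duration:
  t   CF        PV=CF/(1+0.084)^t    t·PV
  1         8.75         8.0720         8.0720
  2         8.75         7.4465        14.8929
  3         8.75         6.8694        20.6083
  4         8.75         6.3371        25.3484
  5         8.75         5.8460        29.2302
  6         8.75         5.3930        32.3581
  7        11.25         6.3966        44.7760
  8       511.25       268.1631     2,145.3050
  Σ                    314.5237     2,320.5909
P = 314.5237; Macaulay duration = 2,320.5909 / 314.5237 = 7.37811 years.
Modified duration = D_Mac / (1 + y) = 7.37811 / 1.084 = 6.80638 years.

6.8064 years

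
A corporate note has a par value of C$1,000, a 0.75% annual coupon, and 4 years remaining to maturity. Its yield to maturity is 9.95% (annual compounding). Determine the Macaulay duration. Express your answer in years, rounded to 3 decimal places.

Periodic yield y = 0.0995. Discount each cash flow and weight by its year:
  t   CF        PV=CF/(1+0.0995)^t    t·PV
  1         7.50         6.8213         6.8213
  2         7.50         6.2040        12.4080
  3         7.50         5.6426        16.9277
  4     1,007.50       689.3886     2,757.5545
  Σ                    708.0565     2,793.7115
Price P = Σ PV = 708.0565.
Macaulay duration = Σ(t·PV) / P = 2,793.7115 / 708.0565 = 3.94561 years.

3.946 years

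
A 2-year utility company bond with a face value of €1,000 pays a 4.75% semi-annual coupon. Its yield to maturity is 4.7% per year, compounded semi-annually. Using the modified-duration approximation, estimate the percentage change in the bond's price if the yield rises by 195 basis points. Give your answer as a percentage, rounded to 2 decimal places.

Periodic yield y = 0.0235. Modified duration first:
  t   CF        PV=CF/(1+0.0235)^t    t·PV
  1        23.75        23.2047        23.2047
  2        23.75        22.6719        45.3438
  3        23.75        22.1513        66.4540
  4     1,023.75       932.9160     3,731.6639
  Σ                  1,000.9439     3,866.6664
P = 1,000.9439; D_Mac = 3.86302 half-year periods = 1.93151 yrs; D_mod = 1.93151/(1+0.0235) = 1.88716 yrs.
ΔP/P ≈ -D_mod · Δy = -1.88716 × (+0.0195) = -0.036800 = -3.6800%.

-3.68%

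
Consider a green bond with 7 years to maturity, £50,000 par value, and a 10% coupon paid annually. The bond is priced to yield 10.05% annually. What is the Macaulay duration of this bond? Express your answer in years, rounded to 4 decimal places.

5.3531 years

Periodic yield y = 0.1005. Discount each cash flow and weight by its year:
  t   CF        PV=CF/(1+0.1005)^t    t·PV
  1     5,000.00     4,543.3894     4,543.3894
  2     5,000.00     4,128.4774     8,256.9548
  3     5,000.00     3,751.4561    11,254.3682
  4     5,000.00     3,408.8651    13,635.4605
  5     5,000.00     3,097.5603    15,487.8015
  6     5,000.00     2,814.6845    16,888.1071
  7    55,000.00    28,134.0569   196,938.3982
  Σ                 49,878.4896   267,004.4796
Price P = Σ PV = 49,878.4896.
Macaulay duration = Σ(t·PV) / P = 267,004.4796 / 49,878.4896 = 5.35310 years.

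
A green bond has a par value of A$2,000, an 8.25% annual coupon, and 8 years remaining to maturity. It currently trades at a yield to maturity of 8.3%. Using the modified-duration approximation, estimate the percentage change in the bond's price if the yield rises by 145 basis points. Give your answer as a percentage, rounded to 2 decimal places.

-8.25%

Periodic yield y = 0.083. Modified duration first:
  t   CF        PV=CF/(1+0.083)^t    t·PV
  1       165.00       152.3546       152.3546
  2       165.00       140.6783       281.3565
  3       165.00       129.8968       389.6905
  4       165.00       119.9417       479.7667
  5       165.00       110.7495       553.7474
  6       165.00       102.2617       613.5705
  7       165.00        94.4245       660.9716
  8     2,165.00     1,144.0111     9,152.0890
  Σ                  1,994.3182    12,283.5467
P = 1,994.3182; D_Mac = 6.15927 yrs; D_mod = 6.15927/(1+0.083) = 5.68723 yrs.
ΔP/P ≈ -D_mod · Δy = -5.68723 × (+0.0145) = -0.082465 = -8.2465%.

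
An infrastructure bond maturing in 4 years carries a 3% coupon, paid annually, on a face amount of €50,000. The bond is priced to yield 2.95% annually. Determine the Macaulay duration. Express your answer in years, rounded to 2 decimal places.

Periodic yield y = 0.0295. Discount each cash flow and weight by its year:
  t   CF        PV=CF/(1+0.0295)^t    t·PV
  1     1,500.00     1,457.0180     1,457.0180
  2     1,500.00     1,415.2676     2,830.5352
  3     1,500.00     1,374.7135     4,124.1406
  4    51,500.00    45,846.0396   183,384.1584
  Σ                 50,093.0387   191,795.8521
Price P = Σ PV = 50,093.0387.
Macaulay duration = Σ(t·PV) / P = 191,795.8521 / 50,093.0387 = 3.82879 years.

3.83 years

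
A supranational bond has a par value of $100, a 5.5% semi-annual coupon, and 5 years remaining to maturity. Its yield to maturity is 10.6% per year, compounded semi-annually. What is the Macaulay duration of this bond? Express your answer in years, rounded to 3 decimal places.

Periodic yield y = 0.053. Discount each cash flow and weight by its period:
  t   CF        PV=CF/(1+0.053)^t    t·PV
  1         2.75         2.6116         2.6116
  2         2.75         2.4801         4.9603
  3         2.75         2.3553         7.0659
  4         2.75         2.2368         8.9470
  5         2.75         2.1242        10.6209
  6         2.75         2.0173        12.1036
  7         2.75         1.9157        13.4101
  8         2.75         1.8193        14.5544
  9         2.75         1.7277        15.5496
  10      102.75        61.3053       613.0531
  Σ                     80.5933       702.8766
Price P = Σ PV = 80.5933.
Macaulay duration = Σ(t·PV) / P = 702.8766 / 80.5933 = 8.72128 half-year periods.
In years: 8.72128 / 2 = 4.36064 years.

4.361 years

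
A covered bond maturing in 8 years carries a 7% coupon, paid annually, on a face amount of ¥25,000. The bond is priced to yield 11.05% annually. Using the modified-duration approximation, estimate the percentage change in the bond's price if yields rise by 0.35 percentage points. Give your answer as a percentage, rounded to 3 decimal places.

Periodic yield y = 0.1105. Modified duration first:
  t   CF        PV=CF/(1+0.1105)^t    t·PV
  1     1,750.00     1,575.8667     1,575.8667
  2     1,750.00     1,419.0605     2,838.1211
  3     1,750.00     1,277.8573     3,833.5719
  4     1,750.00     1,150.7045     4,602.8178
  5     1,750.00     1,036.2039     5,181.0196
  6     1,750.00       933.0967     5,598.5804
  7     1,750.00       840.2492     5,881.7444
  8    26,750.00    11,565.7895    92,526.3159
  Σ                 19,798.8284   122,038.0379
P = 19,798.8284; D_Mac = 6.16390 yrs; D_mod = 6.16390/(1+0.1105) = 5.55056 yrs.
ΔP/P ≈ -D_mod · Δy = -5.55056 × (+0.0035) = -0.019427 = -1.9427%.

-1.943%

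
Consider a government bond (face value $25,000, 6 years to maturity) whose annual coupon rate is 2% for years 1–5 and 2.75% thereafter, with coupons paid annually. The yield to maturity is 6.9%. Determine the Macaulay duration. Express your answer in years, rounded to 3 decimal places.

5.666 years

Periodic yield y = 0.069. Discount each cash flow and weight by its year:
  t   CF        PV=CF/(1+0.069)^t    t·PV
  1       500.00       467.7268       467.7268
  2       500.00       437.5368       875.0736
  3       500.00       409.2954     1,227.8863
  4       500.00       382.8769     1,531.5077
  5       500.00       358.1636     1,790.8181
  6    25,687.50    17,212.9619   103,277.7715
  Σ                 19,268.5615   109,170.7840
Price P = Σ PV = 19,268.5615.
Macaulay duration = Σ(t·PV) / P = 109,170.7840 / 19,268.5615 = 5.66575 years.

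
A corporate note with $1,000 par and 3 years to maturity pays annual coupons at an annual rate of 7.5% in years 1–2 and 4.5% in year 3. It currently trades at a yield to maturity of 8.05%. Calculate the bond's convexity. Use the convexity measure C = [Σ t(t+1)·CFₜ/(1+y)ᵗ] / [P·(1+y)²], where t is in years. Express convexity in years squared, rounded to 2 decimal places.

9.32

With y = 0.0805:
  t   CF        PV=CF/(1+0.0805)^t    t·PV        t(t+1)·PV
  1        75.00        69.4123        69.4123         138.8246
  2        75.00        64.2409       128.4818         385.4455
  3     1,045.00       828.4036     2,485.2108       9,940.8432
  Σ                    962.0568     2,683.1049      10,465.1133
P = 962.0568.
Convexity = Σ t(t+1)·PV / [P·(1+y)²] = 10,465.1133 / (962.0568 × 1.167480) = 9.31738.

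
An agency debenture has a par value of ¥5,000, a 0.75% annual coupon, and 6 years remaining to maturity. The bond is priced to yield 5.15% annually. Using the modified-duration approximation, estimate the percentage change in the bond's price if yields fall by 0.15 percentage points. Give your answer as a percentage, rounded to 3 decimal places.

Periodic yield y = 0.0515. Modified duration first:
  t   CF        PV=CF/(1+0.0515)^t    t·PV
  1        37.50        35.6633        35.6633
  2        37.50        33.9166        67.8333
  3        37.50        32.2555        96.7664
  4        37.50        30.6757       122.7027
  5        37.50        29.1733       145.8663
  6     5,037.50     3,727.0000    22,362.0002
  Σ                  3,888.6844    22,830.8322
P = 3,888.6844; D_Mac = 5.87109 yrs; D_mod = 5.87109/(1+0.0515) = 5.58354 yrs.
ΔP/P ≈ -D_mod · Δy = -5.58354 × (-0.0015) = +0.008375 = +0.8375%.

+0.838%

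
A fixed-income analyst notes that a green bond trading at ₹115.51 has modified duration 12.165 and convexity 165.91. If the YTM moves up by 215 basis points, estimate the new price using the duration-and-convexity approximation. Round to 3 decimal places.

₹89.728

Duration effect: -D_mod·Δy = -12.165 × (+0.0215) = -0.2615475
Convexity effect: ½·C·(Δy)² = 0.5 × 165.91 × (0.0215)² = +0.03834594875
ΔP/P ≈ -0.2615475 + 0.03834594875 = -0.22320155125
New price ≈ 115.51 × (1 - 0.22320155125) = 89.7279888151125.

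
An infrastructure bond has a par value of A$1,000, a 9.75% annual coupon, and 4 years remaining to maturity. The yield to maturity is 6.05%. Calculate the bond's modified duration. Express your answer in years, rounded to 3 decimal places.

3.328 years

Periodic yield y = 0.0605. First find Macaulay duration:
  t   CF        PV=CF/(1+0.0605)^t    t·PV
  1        97.50        91.9378        91.9378
  2        97.50        86.6928       173.3857
  3        97.50        81.7471       245.2414
  4     1,097.50       867.6845     3,470.7380
  Σ                  1,128.0623     3,981.3029
P = 1,128.0623; Macaulay duration = 3,981.3029 / 1,128.0623 = 3.52933 years.
Modified duration = D_Mac / (1 + y) = 3.52933 / 1.0605 = 3.32799 years.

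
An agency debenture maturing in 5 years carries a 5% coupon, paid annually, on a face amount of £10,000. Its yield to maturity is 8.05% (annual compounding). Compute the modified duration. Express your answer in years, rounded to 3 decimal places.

Periodic yield y = 0.0805. First find Macaulay duration:
  t   CF        PV=CF/(1+0.0805)^t    t·PV
  1       500.00       462.7487       462.7487
  2       500.00       428.2728       856.5455
  3       500.00       396.3654     1,189.0961
  4       500.00       366.8351     1,467.3405
  5    10,500.00     7,129.6046    35,648.0228
  Σ                  8,783.8266    39,623.7537
P = 8,783.8266; Macaulay duration = 39,623.7537 / 8,783.8266 = 4.51099 years.
Modified duration = D_Mac / (1 + y) = 4.51099 / 1.0805 = 4.17491 years.

4.175 years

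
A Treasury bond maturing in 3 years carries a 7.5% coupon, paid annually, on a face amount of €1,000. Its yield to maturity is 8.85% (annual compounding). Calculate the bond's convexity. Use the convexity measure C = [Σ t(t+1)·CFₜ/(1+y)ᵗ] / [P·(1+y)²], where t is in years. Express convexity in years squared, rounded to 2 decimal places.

9.19

With y = 0.0885:
  t   CF        PV=CF/(1+0.0885)^t    t·PV        t(t+1)·PV
  1        75.00        68.9022        68.9022         137.8043
  2        75.00        63.3001       126.6002         379.8006
  3     1,075.00       833.5337     2,500.6011      10,002.4044
  Σ                    965.7360     2,696.1035      10,520.0093
P = 965.7360.
Convexity = Σ t(t+1)·PV / [P·(1+y)²] = 10,520.0093 / (965.7360 × 1.184832) = 9.19392.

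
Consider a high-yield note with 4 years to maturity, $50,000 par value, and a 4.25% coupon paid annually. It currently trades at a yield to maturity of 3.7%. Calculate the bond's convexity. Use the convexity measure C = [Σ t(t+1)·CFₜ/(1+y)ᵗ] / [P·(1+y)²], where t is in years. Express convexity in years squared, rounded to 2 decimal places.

With y = 0.037:
  t   CF        PV=CF/(1+0.037)^t    t·PV        t(t+1)·PV
  1     2,125.00     2,049.1803     2,049.1803       4,098.3607
  2     2,125.00     1,976.0659     3,952.1318      11,856.3953
  3     2,125.00     1,905.5602     5,716.6805      22,866.7220
  4    52,125.00    45,074.5129   180,298.0517     901,490.2585
  Σ                 51,005.3193   192,016.0443     940,311.7364
P = 51,005.3193.
Convexity = Σ t(t+1)·PV / [P·(1+y)²] = 940,311.7364 / (51,005.3193 × 1.075369) = 17.14348.

17.14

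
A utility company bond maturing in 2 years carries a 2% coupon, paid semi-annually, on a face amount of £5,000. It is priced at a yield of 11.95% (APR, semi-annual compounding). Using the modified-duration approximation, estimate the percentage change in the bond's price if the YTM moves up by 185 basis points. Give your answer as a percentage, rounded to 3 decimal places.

Periodic yield y = 0.05975. Modified duration first:
  t   CF        PV=CF/(1+0.05975)^t    t·PV
  1        50.00        47.1809        47.1809
  2        50.00        44.5208        89.0416
  3        50.00        42.0107       126.0320
  4     5,050.00     4,003.8489    16,015.3955
  Σ                  4,137.5613    16,277.6501
P = 4,137.5613; D_Mac = 3.93412 half-year periods = 1.96706 yrs; D_mod = 1.96706/(1+0.05975) = 1.85615 yrs.
ΔP/P ≈ -D_mod · Δy = -1.85615 × (+0.0185) = -0.034339 = -3.4339%.

-3.434%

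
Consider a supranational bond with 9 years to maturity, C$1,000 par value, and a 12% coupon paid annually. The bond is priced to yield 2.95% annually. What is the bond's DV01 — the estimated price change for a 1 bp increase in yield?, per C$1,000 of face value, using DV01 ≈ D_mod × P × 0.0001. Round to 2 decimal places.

C$1.11

Periodic yield y = 0.0295.
  t   CF        PV=CF/(1+0.0295)^t    t·PV
  1       120.00       116.5614       116.5614
  2       120.00       113.2214       226.4428
  3       120.00       109.9771       329.9312
  4       120.00       106.8257       427.3029
  5       120.00       103.7647       518.8233
  6       120.00       100.7913       604.7479
  7       120.00        97.9032       685.3222
  8       120.00        95.0978       760.7823
  9     1,120.00       862.1461     7,759.3148
  Σ                  1,706.2887    11,429.2291
P = 1,706.2887; D_Mac = 6.69830 yrs; D_mod = 6.50636 yrs.
DV01 ≈ 6.50636 × 1,706.2887 × 0.0001 = 1.110173.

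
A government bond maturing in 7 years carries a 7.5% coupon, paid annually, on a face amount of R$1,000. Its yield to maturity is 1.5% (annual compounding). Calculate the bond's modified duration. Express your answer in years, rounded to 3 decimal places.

5.828 years

Periodic yield y = 0.015. First find Macaulay duration:
  t   CF        PV=CF/(1+0.015)^t    t·PV
  1        75.00        73.8916        73.8916
  2        75.00        72.7996       145.5993
  3        75.00        71.7238       215.1713
  4        75.00        70.6638       282.6553
  5        75.00        69.6195       348.0976
  6        75.00        68.5907       411.5440
  7     1,075.00       968.6038     6,780.2266
  Σ                  1,395.8928     8,257.1857
P = 1,395.8928; Macaulay duration = 8,257.1857 / 1,395.8928 = 5.91534 years.
Modified duration = D_Mac / (1 + y) = 5.91534 / 1.015 = 5.82792 years.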